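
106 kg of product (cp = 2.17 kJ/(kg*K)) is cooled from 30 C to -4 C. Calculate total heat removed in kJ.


dT = 30 - (-4) = 34 K
Q = m * cp * dT = 106 * 2.17 * 34
Q = 7821 kJ

7821


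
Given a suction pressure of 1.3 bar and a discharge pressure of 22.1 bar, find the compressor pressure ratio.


PR = P_high / P_low
PR = 22.1 / 1.3
PR = 17.0

17.0


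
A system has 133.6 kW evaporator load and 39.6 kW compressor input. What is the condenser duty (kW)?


Q_cond = Q_evap + W
Q_cond = 133.6 + 39.6
Q_cond = 173.2 kW

173.2


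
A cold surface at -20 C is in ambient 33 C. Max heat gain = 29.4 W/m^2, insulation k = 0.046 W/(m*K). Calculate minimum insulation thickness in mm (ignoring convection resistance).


dT = 33 - (-20) = 53 K
thickness = k * dT / q_max * 1000
thickness = 0.046 * 53 / 29.4 * 1000
thickness = 82.9 mm

82.9


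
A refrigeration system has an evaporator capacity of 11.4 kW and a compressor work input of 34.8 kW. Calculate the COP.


COP = Q_evap / W
COP = 11.4 / 34.8
COP = 0.328

0.328


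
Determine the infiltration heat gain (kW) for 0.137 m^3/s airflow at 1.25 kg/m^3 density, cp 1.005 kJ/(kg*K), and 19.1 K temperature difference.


Q = V_dot * rho * cp * dT
Q = 0.137 * 1.25 * 1.005 * 19.1
Q = 3.287 kW

3.287


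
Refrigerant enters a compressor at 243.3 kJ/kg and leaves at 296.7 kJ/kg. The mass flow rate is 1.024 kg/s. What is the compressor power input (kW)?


dh = 296.7 - 243.3 = 53.4 kJ/kg
W = m_dot * dh = 1.024 * 53.4 = 54.68 kW

54.68


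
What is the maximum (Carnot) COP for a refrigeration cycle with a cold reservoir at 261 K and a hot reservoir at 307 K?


dT = 307 - 261 = 46 K
COP_carnot = T_cold / dT = 261 / 46
COP_carnot = 5.674

5.674


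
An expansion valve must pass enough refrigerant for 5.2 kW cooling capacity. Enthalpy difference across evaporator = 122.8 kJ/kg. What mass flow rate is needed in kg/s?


m_dot = Q / dh
m_dot = 5.2 / 122.8
m_dot = 0.0423 kg/s

0.0423


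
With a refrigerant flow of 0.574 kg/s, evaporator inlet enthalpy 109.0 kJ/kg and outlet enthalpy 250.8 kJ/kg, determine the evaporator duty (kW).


dh = 250.8 - 109.0 = 141.8 kJ/kg
Q_evap = m_dot * dh = 0.574 * 141.8
Q_evap = 81.39 kW

81.39


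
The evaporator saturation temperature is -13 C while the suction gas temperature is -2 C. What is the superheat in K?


Superheat = T_suction - T_evap
Superheat = -2 - (-13)
Superheat = 11 K

11


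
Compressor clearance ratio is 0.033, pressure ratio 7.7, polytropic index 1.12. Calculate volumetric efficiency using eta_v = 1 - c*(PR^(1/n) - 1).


PR^(1/n) = 7.7^(1/1.12) = 6.1874197
eta_v = 1 - 0.033 * (6.1874197 - 1)
eta_v = 0.8288

0.8288


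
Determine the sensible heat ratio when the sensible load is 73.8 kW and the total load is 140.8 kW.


SHR = Q_sensible / Q_total
SHR = 73.8 / 140.8
SHR = 0.524

0.524


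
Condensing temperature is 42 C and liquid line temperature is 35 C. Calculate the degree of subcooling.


Subcooling = T_cond - T_liquid
Subcooling = 42 - 35
Subcooling = 7 K

7


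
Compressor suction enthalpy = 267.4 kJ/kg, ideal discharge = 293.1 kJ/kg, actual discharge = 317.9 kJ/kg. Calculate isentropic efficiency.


dh_ideal = 293.1 - 267.4 = 25.7 kJ/kg
dh_actual = 317.9 - 267.4 = 50.5 kJ/kg
eta_s = dh_ideal / dh_actual = 25.7 / 50.5
eta_s = 0.5089

0.5089


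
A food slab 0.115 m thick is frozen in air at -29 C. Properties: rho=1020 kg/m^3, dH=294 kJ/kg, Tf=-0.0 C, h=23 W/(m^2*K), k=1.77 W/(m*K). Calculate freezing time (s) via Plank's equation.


dT = -0.0 - (-29) = 29.0 K
term1 = a/(2h) = 0.115/(2*23) = 0.0025
term2 = a^2/(8k) = 0.115^2/(8*1.77) = 0.0009339689266
t = rho*dH*1000/dT * (term1 + term2)
t = 1020*294*1000/29.0 * (0.0025 + 0.0009339689266)
t = 35510 s

35510


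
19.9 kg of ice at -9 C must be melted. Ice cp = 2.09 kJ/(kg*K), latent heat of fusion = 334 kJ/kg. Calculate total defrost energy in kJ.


Sensible heat = cp * dT = 2.09 * 9 = 18.81 kJ/kg
Total per kg = 18.81 + 334 = 352.81 kJ/kg
Q = m * total = 19.9 * 352.81
Q = 7020.9 kJ

7020.9


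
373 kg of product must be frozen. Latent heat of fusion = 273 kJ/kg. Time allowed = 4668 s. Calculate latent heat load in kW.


Q_lat = m * h_fg / t
Q_lat = 373 * 273 / 4668
Q_lat = 21.81 kW

21.81


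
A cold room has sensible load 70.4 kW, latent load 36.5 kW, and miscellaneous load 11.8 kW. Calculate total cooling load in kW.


Q_total = Q_s + Q_l + Q_misc
Q_total = 70.4 + 36.5 + 11.8
Q_total = 118.7 kW

118.7


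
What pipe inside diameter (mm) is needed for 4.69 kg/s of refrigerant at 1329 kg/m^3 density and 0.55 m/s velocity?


A = m_dot / (rho * v) = 4.69 / (1329 * 0.55) = 0.006416307545 m^2
d = sqrt(4*A/pi) * 1000
d = 90.4 mm

90.4


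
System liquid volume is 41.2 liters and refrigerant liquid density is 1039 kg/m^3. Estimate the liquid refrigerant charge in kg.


Charge = V * rho / 1000
Charge = 41.2 * 1039 / 1000
Charge = 42.81 kg

42.81


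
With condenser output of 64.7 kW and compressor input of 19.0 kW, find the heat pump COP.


COP_hp = Q_cond / W
COP_hp = 64.7 / 19.0
COP_hp = 3.405

3.405


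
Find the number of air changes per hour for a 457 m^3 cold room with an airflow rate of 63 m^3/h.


ACH = flow / volume
ACH = 63 / 457
ACH = 0.138

0.138


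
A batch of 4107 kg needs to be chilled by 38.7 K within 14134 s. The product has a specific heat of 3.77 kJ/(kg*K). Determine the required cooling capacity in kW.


Q = m * cp * dT / t
Q = 4107 * 3.77 * 38.7 / 14134
Q = 42.395 kW

42.395


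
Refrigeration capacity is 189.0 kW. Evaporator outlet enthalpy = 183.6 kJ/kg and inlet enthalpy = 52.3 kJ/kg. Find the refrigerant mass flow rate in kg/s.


dh = 183.6 - 52.3 = 131.3 kJ/kg
m_dot = Q / dh = 189.0 / 131.3 = 1.4395 kg/s

1.4395


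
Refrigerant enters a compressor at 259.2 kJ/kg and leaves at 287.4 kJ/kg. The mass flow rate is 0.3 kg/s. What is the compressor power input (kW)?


dh = 287.4 - 259.2 = 28.2 kJ/kg
W = m_dot * dh = 0.3 * 28.2 = 8.46 kW

8.46


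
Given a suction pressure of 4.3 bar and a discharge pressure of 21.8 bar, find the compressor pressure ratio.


PR = P_high / P_low
PR = 21.8 / 4.3
PR = 5.07

5.07


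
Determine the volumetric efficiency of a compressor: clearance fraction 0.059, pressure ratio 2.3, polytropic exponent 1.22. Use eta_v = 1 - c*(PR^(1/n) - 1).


PR^(1/n) = 2.3^(1/1.22) = 1.97923894
eta_v = 1 - 0.059 * (1.97923894 - 1)
eta_v = 0.9422

0.9422


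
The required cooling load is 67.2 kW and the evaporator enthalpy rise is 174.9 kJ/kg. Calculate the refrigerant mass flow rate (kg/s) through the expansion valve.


m_dot = Q / dh
m_dot = 67.2 / 174.9
m_dot = 0.3842 kg/s

0.3842


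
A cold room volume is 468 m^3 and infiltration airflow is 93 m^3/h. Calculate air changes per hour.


ACH = flow / volume
ACH = 93 / 468
ACH = 0.199

0.199


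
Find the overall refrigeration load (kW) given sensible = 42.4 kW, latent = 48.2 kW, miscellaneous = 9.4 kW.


Q_total = Q_s + Q_l + Q_misc
Q_total = 42.4 + 48.2 + 9.4
Q_total = 100.0 kW

100.0


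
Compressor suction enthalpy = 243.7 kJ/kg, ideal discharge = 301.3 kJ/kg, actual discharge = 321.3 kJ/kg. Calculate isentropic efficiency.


dh_ideal = 301.3 - 243.7 = 57.6 kJ/kg
dh_actual = 321.3 - 243.7 = 77.6 kJ/kg
eta_s = dh_ideal / dh_actual = 57.6 / 77.6
eta_s = 0.7423

0.7423


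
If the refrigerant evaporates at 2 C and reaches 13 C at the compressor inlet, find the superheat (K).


Superheat = T_suction - T_evap
Superheat = 13 - (2)
Superheat = 11 K

11


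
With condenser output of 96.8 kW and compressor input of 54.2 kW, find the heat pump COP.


COP_hp = Q_cond / W
COP_hp = 96.8 / 54.2
COP_hp = 1.786

1.786


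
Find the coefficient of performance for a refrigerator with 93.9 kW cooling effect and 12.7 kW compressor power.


COP = Q_evap / W
COP = 93.9 / 12.7
COP = 7.394

7.394


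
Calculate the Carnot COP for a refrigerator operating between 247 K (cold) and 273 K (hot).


dT = 273 - 247 = 26 K
COP_carnot = T_cold / dT = 247 / 26
COP_carnot = 9.5

9.5


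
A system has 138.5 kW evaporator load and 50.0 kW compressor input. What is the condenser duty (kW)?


Q_cond = Q_evap + W
Q_cond = 138.5 + 50.0
Q_cond = 188.5 kW

188.5


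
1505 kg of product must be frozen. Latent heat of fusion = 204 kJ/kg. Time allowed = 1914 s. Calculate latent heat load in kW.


Q_lat = m * h_fg / t
Q_lat = 1505 * 204 / 1914
Q_lat = 160.41 kW

160.41


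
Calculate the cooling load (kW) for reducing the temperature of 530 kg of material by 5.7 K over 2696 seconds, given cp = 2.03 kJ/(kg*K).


Q = m * cp * dT / t
Q = 530 * 2.03 * 5.7 / 2696
Q = 2.275 kW

2.275


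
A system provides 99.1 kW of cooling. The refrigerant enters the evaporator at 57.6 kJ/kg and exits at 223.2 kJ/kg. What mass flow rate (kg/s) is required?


dh = 223.2 - 57.6 = 165.6 kJ/kg
m_dot = Q / dh = 99.1 / 165.6 = 0.5984 kg/s

0.5984


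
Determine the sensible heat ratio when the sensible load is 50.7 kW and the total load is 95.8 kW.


SHR = Q_sensible / Q_total
SHR = 50.7 / 95.8
SHR = 0.529

0.529


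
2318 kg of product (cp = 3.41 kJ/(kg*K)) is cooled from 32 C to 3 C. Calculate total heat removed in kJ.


dT = 32 - (3) = 29 K
Q = m * cp * dT = 2318 * 3.41 * 29
Q = 229227 kJ

229227


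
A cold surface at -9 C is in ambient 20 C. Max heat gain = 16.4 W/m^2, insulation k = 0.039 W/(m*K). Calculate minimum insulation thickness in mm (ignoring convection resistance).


dT = 20 - (-9) = 29 K
thickness = k * dT / q_max * 1000
thickness = 0.039 * 29 / 16.4 * 1000
thickness = 69.0 mm

69.0


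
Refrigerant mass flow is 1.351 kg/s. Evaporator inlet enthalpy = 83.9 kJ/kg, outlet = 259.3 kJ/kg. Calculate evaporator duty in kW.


dh = 259.3 - 83.9 = 175.4 kJ/kg
Q_evap = m_dot * dh = 1.351 * 175.4
Q_evap = 236.97 kW

236.97


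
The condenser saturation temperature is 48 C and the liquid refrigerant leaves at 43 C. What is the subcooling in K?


Subcooling = T_cond - T_liquid
Subcooling = 48 - 43
Subcooling = 5 K

5


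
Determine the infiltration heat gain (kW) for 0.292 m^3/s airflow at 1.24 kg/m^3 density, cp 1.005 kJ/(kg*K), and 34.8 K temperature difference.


Q = V_dot * rho * cp * dT
Q = 0.292 * 1.24 * 1.005 * 34.8
Q = 12.663 kW

12.663


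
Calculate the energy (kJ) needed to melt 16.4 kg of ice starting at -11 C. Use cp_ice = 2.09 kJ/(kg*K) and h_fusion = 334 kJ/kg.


Sensible heat = cp * dT = 2.09 * 11 = 22.99 kJ/kg
Total per kg = 22.99 + 334 = 356.99 kJ/kg
Q = m * total = 16.4 * 356.99
Q = 5854.6 kJ

5854.6


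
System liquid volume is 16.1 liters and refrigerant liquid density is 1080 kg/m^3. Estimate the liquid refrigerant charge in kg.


Charge = V * rho / 1000
Charge = 16.1 * 1080 / 1000
Charge = 17.39 kg

17.39


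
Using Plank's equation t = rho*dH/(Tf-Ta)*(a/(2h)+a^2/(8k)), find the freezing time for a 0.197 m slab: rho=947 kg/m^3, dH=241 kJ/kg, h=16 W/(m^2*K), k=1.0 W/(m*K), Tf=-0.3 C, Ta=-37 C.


dT = -0.3 - (-37) = 36.7 K
term1 = a/(2h) = 0.197/(2*16) = 0.00615625
term2 = a^2/(8k) = 0.197^2/(8*1.0) = 0.004851125
t = rho*dH*1000/dT * (term1 + term2)
t = 947*241*1000/36.7 * (0.00615625 + 0.004851125)
t = 68452 s

68452


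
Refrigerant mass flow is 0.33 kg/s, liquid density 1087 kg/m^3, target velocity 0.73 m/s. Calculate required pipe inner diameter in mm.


A = m_dot / (rho * v) = 0.33 / (1087 * 0.73) = 0.000415873776 m^2
d = sqrt(4*A/pi) * 1000
d = 23.0 mm

23.0


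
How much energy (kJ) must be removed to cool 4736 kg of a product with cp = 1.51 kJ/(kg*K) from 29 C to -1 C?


dT = 29 - (-1) = 30 K
Q = m * cp * dT = 4736 * 1.51 * 30
Q = 214541 kJ

214541


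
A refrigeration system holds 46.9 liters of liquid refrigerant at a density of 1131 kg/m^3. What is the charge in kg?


Charge = V * rho / 1000
Charge = 46.9 * 1131 / 1000
Charge = 53.04 kg

53.04


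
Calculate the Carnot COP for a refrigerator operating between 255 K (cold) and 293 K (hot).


dT = 293 - 255 = 38 K
COP_carnot = T_cold / dT = 255 / 38
COP_carnot = 6.711

6.711


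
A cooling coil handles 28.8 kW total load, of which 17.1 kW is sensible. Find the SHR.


SHR = Q_sensible / Q_total
SHR = 17.1 / 28.8
SHR = 0.594

0.594


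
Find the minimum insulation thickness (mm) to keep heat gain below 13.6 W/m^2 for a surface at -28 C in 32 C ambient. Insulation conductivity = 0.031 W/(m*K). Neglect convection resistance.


dT = 32 - (-28) = 60 K
thickness = k * dT / q_max * 1000
thickness = 0.031 * 60 / 13.6 * 1000
thickness = 136.8 mm

136.8


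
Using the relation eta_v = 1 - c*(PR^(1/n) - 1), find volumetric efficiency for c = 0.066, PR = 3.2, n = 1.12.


PR^(1/n) = 3.2^(1/1.12) = 2.82505408
eta_v = 1 - 0.066 * (2.82505408 - 1)
eta_v = 0.8795

0.8795


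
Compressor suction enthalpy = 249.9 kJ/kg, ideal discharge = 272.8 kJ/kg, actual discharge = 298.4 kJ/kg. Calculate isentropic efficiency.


dh_ideal = 272.8 - 249.9 = 22.9 kJ/kg
dh_actual = 298.4 - 249.9 = 48.5 kJ/kg
eta_s = dh_ideal / dh_actual = 22.9 / 48.5
eta_s = 0.4722

0.4722


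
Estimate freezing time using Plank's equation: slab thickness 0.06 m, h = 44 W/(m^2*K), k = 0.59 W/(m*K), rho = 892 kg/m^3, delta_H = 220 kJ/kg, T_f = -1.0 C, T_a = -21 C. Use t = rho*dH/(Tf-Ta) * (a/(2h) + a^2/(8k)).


dT = -1.0 - (-21) = 20.0 K
term1 = a/(2h) = 0.06/(2*44) = 0.0006818181818
term2 = a^2/(8k) = 0.06^2/(8*0.59) = 0.0007627118644
t = rho*dH*1000/dT * (term1 + term2)
t = 892*220*1000/20.0 * (0.0006818181818 + 0.0007627118644)
t = 14174 s

14174


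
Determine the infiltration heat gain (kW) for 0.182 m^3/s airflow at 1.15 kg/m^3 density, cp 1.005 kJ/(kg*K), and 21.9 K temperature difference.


Q = V_dot * rho * cp * dT
Q = 0.182 * 1.15 * 1.005 * 21.9
Q = 4.607 kW

4.607


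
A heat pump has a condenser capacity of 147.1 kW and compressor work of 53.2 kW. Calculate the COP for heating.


COP_hp = Q_cond / W
COP_hp = 147.1 / 53.2
COP_hp = 2.765

2.765


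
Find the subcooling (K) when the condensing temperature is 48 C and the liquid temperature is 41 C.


Subcooling = T_cond - T_liquid
Subcooling = 48 - 41
Subcooling = 7 K

7


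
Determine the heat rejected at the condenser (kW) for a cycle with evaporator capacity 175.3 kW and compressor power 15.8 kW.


Q_cond = Q_evap + W
Q_cond = 175.3 + 15.8
Q_cond = 191.1 kW

191.1


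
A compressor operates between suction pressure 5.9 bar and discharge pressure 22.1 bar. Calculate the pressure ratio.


PR = P_high / P_low
PR = 22.1 / 5.9
PR = 3.746

3.746


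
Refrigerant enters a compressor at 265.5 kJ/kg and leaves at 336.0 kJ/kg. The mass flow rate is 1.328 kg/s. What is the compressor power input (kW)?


dh = 336.0 - 265.5 = 70.5 kJ/kg
W = m_dot * dh = 1.328 * 70.5 = 93.62 kW

93.62


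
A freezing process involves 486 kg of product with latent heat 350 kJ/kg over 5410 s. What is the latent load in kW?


Q_lat = m * h_fg / t
Q_lat = 486 * 350 / 5410
Q_lat = 31.44 kW

31.44


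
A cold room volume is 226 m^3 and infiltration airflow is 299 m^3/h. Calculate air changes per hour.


ACH = flow / volume
ACH = 299 / 226
ACH = 1.323

1.323


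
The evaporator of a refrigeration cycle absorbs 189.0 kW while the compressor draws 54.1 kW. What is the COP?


COP = Q_evap / W
COP = 189.0 / 54.1
COP = 3.494

3.494


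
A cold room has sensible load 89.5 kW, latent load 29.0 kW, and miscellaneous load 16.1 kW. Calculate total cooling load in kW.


Q_total = Q_s + Q_l + Q_misc
Q_total = 89.5 + 29.0 + 16.1
Q_total = 134.6 kW

134.6


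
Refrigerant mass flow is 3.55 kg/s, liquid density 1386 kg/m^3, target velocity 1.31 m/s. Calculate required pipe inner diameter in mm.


A = m_dot / (rho * v) = 3.55 / (1386 * 1.31) = 0.001955211879 m^2
d = sqrt(4*A/pi) * 1000
d = 49.9 mm

49.9


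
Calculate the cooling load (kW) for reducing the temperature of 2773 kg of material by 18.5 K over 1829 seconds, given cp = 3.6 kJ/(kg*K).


Q = m * cp * dT / t
Q = 2773 * 3.6 * 18.5 / 1829
Q = 100.974 kW

100.974


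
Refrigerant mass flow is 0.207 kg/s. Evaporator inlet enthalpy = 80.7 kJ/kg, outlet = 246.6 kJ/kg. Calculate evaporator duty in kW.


dh = 246.6 - 80.7 = 165.9 kJ/kg
Q_evap = m_dot * dh = 0.207 * 165.9
Q_evap = 34.34 kW

34.34


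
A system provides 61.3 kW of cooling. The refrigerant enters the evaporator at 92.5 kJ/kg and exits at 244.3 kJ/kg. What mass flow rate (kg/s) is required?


dh = 244.3 - 92.5 = 151.8 kJ/kg
m_dot = Q / dh = 61.3 / 151.8 = 0.4038 kg/s

0.4038


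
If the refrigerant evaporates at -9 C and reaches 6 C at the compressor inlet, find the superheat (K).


Superheat = T_suction - T_evap
Superheat = 6 - (-9)
Superheat = 15 K

15


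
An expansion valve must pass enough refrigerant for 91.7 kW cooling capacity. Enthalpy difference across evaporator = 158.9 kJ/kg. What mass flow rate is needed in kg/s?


m_dot = Q / dh
m_dot = 91.7 / 158.9
m_dot = 0.5771 kg/s

0.5771


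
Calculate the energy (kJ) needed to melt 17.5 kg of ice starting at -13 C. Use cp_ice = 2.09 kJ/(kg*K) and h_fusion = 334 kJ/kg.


Sensible heat = cp * dT = 2.09 * 13 = 27.17 kJ/kg
Total per kg = 27.17 + 334 = 361.17 kJ/kg
Q = m * total = 17.5 * 361.17
Q = 6320.5 kJ

6320.5


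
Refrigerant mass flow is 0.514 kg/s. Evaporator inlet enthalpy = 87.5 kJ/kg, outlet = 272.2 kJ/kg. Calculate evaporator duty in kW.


dh = 272.2 - 87.5 = 184.7 kJ/kg
Q_evap = m_dot * dh = 0.514 * 184.7
Q_evap = 94.94 kW

94.94


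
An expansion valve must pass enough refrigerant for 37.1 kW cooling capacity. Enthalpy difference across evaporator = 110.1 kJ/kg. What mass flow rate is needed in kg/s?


m_dot = Q / dh
m_dot = 37.1 / 110.1
m_dot = 0.337 kg/s

0.337


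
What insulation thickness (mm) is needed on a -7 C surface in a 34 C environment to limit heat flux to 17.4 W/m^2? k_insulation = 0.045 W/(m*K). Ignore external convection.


dT = 34 - (-7) = 41 K
thickness = k * dT / q_max * 1000
thickness = 0.045 * 41 / 17.4 * 1000
thickness = 106.0 mm

106.0


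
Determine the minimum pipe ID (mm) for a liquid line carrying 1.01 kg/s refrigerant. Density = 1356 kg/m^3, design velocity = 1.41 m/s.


A = m_dot / (rho * v) = 1.01 / (1356 * 1.41) = 0.0005282537292 m^2
d = sqrt(4*A/pi) * 1000
d = 25.9 mm

25.9


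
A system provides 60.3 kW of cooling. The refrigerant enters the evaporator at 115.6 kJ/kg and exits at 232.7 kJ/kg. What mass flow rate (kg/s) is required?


dh = 232.7 - 115.6 = 117.1 kJ/kg
m_dot = Q / dh = 60.3 / 117.1 = 0.5149 kg/s

0.5149


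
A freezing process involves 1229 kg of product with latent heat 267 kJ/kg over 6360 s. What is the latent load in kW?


Q_lat = m * h_fg / t
Q_lat = 1229 * 267 / 6360
Q_lat = 51.59 kW

51.59


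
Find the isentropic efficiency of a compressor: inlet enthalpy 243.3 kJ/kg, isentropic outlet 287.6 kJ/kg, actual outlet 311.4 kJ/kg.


dh_ideal = 287.6 - 243.3 = 44.3 kJ/kg
dh_actual = 311.4 - 243.3 = 68.1 kJ/kg
eta_s = dh_ideal / dh_actual = 44.3 / 68.1
eta_s = 0.6505

0.6505


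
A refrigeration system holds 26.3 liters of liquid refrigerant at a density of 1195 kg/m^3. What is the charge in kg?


Charge = V * rho / 1000
Charge = 26.3 * 1195 / 1000
Charge = 31.43 kg

31.43


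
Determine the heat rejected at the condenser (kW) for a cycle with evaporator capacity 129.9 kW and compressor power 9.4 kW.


Q_cond = Q_evap + W
Q_cond = 129.9 + 9.4
Q_cond = 139.3 kW

139.3


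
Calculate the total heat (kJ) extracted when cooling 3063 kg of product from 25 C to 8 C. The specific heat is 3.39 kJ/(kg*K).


dT = 25 - (8) = 17 K
Q = m * cp * dT = 3063 * 3.39 * 17
Q = 176521 kJ

176521


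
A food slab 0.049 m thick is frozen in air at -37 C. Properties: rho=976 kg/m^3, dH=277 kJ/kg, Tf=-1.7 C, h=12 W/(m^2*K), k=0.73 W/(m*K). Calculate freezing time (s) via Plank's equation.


dT = -1.7 - (-37) = 35.3 K
term1 = a/(2h) = 0.049/(2*12) = 0.002041666667
term2 = a^2/(8k) = 0.049^2/(8*0.73) = 0.000411130137
t = rho*dH*1000/dT * (term1 + term2)
t = 976*277*1000/35.3 * (0.002041666667 + 0.000411130137)
t = 18785 s

18785


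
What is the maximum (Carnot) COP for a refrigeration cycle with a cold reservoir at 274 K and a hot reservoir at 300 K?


dT = 300 - 274 = 26 K
COP_carnot = T_cold / dT = 274 / 26
COP_carnot = 10.538

10.538


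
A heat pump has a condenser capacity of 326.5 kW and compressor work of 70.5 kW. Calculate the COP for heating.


COP_hp = Q_cond / W
COP_hp = 326.5 / 70.5
COP_hp = 4.631

4.631


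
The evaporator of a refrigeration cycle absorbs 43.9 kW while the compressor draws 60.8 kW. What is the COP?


COP = Q_evap / W
COP = 43.9 / 60.8
COP = 0.722

0.722


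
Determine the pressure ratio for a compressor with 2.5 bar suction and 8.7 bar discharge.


PR = P_high / P_low
PR = 8.7 / 2.5
PR = 3.48

3.48


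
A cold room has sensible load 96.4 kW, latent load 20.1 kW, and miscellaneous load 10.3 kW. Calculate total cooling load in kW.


Q_total = Q_s + Q_l + Q_misc
Q_total = 96.4 + 20.1 + 10.3
Q_total = 126.8 kW

126.8


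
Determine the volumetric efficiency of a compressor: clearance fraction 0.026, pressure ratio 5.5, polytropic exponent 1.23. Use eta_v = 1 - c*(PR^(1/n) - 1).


PR^(1/n) = 5.5^(1/1.23) = 3.998719
eta_v = 1 - 0.026 * (3.998719 - 1)
eta_v = 0.922

0.922


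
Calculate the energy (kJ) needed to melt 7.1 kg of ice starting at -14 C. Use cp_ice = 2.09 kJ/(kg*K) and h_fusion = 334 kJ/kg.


Sensible heat = cp * dT = 2.09 * 14 = 29.26 kJ/kg
Total per kg = 29.26 + 334 = 363.26 kJ/kg
Q = m * total = 7.1 * 363.26
Q = 2579.1 kJ

2579.1


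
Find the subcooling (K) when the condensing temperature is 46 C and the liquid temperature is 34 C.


Subcooling = T_cond - T_liquid
Subcooling = 46 - 34
Subcooling = 12 K

12


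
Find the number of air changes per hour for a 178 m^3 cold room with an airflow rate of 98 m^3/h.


ACH = flow / volume
ACH = 98 / 178
ACH = 0.551

0.551


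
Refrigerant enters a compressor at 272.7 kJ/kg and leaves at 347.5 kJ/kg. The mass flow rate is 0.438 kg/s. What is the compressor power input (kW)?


dh = 347.5 - 272.7 = 74.8 kJ/kg
W = m_dot * dh = 0.438 * 74.8 = 32.76 kW

32.76


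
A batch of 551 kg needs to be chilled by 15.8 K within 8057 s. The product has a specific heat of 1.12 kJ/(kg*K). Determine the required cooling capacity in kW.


Q = m * cp * dT / t
Q = 551 * 1.12 * 15.8 / 8057
Q = 1.21 kW

1.21


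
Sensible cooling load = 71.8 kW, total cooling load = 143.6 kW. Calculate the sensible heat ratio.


SHR = Q_sensible / Q_total
SHR = 71.8 / 143.6
SHR = 0.5

0.5


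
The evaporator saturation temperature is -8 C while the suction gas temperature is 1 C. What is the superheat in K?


Superheat = T_suction - T_evap
Superheat = 1 - (-8)
Superheat = 9 K

9


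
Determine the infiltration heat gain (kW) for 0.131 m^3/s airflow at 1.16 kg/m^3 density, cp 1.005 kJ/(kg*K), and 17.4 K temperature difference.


Q = V_dot * rho * cp * dT
Q = 0.131 * 1.16 * 1.005 * 17.4
Q = 2.657 kW

2.657


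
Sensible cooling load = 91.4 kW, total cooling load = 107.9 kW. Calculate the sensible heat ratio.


SHR = Q_sensible / Q_total
SHR = 91.4 / 107.9
SHR = 0.847

0.847


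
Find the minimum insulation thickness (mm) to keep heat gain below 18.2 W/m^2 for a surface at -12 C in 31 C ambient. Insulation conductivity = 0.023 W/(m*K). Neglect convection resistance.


dT = 31 - (-12) = 43 K
thickness = k * dT / q_max * 1000
thickness = 0.023 * 43 / 18.2 * 1000
thickness = 54.3 mm

54.3


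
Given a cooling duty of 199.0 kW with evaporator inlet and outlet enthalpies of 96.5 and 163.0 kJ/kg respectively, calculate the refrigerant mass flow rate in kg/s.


dh = 163.0 - 96.5 = 66.5 kJ/kg
m_dot = Q / dh = 199.0 / 66.5 = 2.9925 kg/s

2.9925


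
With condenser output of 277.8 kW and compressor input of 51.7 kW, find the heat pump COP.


COP_hp = Q_cond / W
COP_hp = 277.8 / 51.7
COP_hp = 5.373

5.373


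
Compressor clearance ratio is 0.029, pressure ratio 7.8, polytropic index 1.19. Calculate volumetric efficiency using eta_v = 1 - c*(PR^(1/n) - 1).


PR^(1/n) = 7.8^(1/1.19) = 5.61900385
eta_v = 1 - 0.029 * (5.61900385 - 1)
eta_v = 0.866

0.866


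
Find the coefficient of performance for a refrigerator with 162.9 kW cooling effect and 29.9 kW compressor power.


COP = Q_evap / W
COP = 162.9 / 29.9
COP = 5.448

5.448


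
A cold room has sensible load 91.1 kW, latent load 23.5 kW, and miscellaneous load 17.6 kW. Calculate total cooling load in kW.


Q_total = Q_s + Q_l + Q_misc
Q_total = 91.1 + 23.5 + 17.6
Q_total = 132.2 kW

132.2


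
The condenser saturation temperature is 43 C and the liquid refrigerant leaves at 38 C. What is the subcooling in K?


Subcooling = T_cond - T_liquid
Subcooling = 43 - 38
Subcooling = 5 K

5


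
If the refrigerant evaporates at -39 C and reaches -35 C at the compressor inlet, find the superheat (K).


Superheat = T_suction - T_evap
Superheat = -35 - (-39)
Superheat = 4 K

4


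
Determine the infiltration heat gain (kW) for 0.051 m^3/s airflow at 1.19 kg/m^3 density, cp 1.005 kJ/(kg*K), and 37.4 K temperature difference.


Q = V_dot * rho * cp * dT
Q = 0.051 * 1.19 * 1.005 * 37.4
Q = 2.281 kW

2.281


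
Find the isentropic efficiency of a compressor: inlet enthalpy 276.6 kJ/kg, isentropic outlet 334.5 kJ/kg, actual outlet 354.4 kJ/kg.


dh_ideal = 334.5 - 276.6 = 57.9 kJ/kg
dh_actual = 354.4 - 276.6 = 77.8 kJ/kg
eta_s = dh_ideal / dh_actual = 57.9 / 77.8
eta_s = 0.7442

0.7442


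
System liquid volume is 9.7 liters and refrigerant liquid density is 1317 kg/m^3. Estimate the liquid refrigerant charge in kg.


Charge = V * rho / 1000
Charge = 9.7 * 1317 / 1000
Charge = 12.77 kg

12.77


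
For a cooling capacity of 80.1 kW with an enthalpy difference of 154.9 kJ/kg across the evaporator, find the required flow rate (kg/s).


m_dot = Q / dh
m_dot = 80.1 / 154.9
m_dot = 0.5171 kg/s

0.5171


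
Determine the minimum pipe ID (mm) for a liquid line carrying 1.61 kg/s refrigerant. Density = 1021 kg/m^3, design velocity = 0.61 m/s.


A = m_dot / (rho * v) = 1.61 / (1021 * 0.61) = 0.002585058043 m^2
d = sqrt(4*A/pi) * 1000
d = 57.4 mm

57.4


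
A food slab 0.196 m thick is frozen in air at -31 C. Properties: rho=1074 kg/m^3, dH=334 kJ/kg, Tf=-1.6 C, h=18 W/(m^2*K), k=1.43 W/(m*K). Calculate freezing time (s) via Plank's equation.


dT = -1.6 - (-31) = 29.4 K
term1 = a/(2h) = 0.196/(2*18) = 0.005444444444
term2 = a^2/(8k) = 0.196^2/(8*1.43) = 0.003358041958
t = rho*dH*1000/dT * (term1 + term2)
t = 1074*334*1000/29.4 * (0.005444444444 + 0.003358041958)
t = 107401 s

107401


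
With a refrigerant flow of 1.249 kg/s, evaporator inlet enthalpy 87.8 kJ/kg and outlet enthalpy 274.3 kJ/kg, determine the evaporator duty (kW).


dh = 274.3 - 87.8 = 186.5 kJ/kg
Q_evap = m_dot * dh = 1.249 * 186.5
Q_evap = 232.94 kW

232.94


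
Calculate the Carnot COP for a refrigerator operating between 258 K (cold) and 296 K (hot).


dT = 296 - 258 = 38 K
COP_carnot = T_cold / dT = 258 / 38
COP_carnot = 6.789

6.789


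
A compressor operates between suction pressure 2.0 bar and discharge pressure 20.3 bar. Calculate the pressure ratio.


PR = P_high / P_low
PR = 20.3 / 2.0
PR = 10.15

10.15


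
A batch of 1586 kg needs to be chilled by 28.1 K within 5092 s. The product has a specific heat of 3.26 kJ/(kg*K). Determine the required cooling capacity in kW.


Q = m * cp * dT / t
Q = 1586 * 3.26 * 28.1 / 5092
Q = 28.532 kW

28.532


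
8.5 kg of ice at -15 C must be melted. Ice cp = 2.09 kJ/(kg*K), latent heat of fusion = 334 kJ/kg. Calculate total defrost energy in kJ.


Sensible heat = cp * dT = 2.09 * 15 = 31.35 kJ/kg
Total per kg = 31.35 + 334 = 365.35 kJ/kg
Q = m * total = 8.5 * 365.35
Q = 3105.5 kJ

3105.5


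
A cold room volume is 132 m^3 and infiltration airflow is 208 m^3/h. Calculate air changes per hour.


ACH = flow / volume
ACH = 208 / 132
ACH = 1.576

1.576


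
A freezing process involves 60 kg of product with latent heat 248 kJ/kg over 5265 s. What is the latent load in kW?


Q_lat = m * h_fg / t
Q_lat = 60 * 248 / 5265
Q_lat = 2.83 kW

2.83


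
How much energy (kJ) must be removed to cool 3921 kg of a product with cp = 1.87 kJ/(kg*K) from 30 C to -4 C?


dT = 30 - (-4) = 34 K
Q = m * cp * dT = 3921 * 1.87 * 34
Q = 249297 kJ

249297


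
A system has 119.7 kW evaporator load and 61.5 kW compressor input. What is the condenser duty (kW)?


Q_cond = Q_evap + W
Q_cond = 119.7 + 61.5
Q_cond = 181.2 kW

181.2


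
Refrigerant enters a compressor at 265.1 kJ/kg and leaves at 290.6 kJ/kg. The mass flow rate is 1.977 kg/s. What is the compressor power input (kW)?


dh = 290.6 - 265.1 = 25.5 kJ/kg
W = m_dot * dh = 1.977 * 25.5 = 50.41 kW

50.41


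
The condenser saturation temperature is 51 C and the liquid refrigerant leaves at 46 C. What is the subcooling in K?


Subcooling = T_cond - T_liquid
Subcooling = 51 - 46
Subcooling = 5 K

5


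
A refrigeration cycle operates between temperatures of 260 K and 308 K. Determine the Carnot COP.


dT = 308 - 260 = 48 K
COP_carnot = T_cold / dT = 260 / 48
COP_carnot = 5.417

5.417


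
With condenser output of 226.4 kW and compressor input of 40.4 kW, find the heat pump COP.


COP_hp = Q_cond / W
COP_hp = 226.4 / 40.4
COP_hp = 5.604

5.604


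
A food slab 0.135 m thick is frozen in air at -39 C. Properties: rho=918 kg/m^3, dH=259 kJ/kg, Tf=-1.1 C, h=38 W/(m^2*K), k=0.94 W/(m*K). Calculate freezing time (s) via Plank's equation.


dT = -1.1 - (-39) = 37.9 K
term1 = a/(2h) = 0.135/(2*38) = 0.001776315789
term2 = a^2/(8k) = 0.135^2/(8*0.94) = 0.002423537234
t = rho*dH*1000/dT * (term1 + term2)
t = 918*259*1000/37.9 * (0.001776315789 + 0.002423537234)
t = 26347 s

26347


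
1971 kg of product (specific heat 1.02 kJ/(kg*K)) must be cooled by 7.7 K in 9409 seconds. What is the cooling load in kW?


Q = m * cp * dT / t
Q = 1971 * 1.02 * 7.7 / 9409
Q = 1.645 kW

1.645


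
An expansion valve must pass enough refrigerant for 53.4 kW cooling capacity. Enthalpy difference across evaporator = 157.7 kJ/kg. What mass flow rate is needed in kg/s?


m_dot = Q / dh
m_dot = 53.4 / 157.7
m_dot = 0.3386 kg/s

0.3386


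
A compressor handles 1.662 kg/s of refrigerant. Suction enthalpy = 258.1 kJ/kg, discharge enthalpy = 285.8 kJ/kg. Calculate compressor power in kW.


dh = 285.8 - 258.1 = 27.7 kJ/kg
W = m_dot * dh = 1.662 * 27.7 = 46.04 kW

46.04


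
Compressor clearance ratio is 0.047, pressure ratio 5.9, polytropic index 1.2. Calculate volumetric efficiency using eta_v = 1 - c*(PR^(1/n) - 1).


PR^(1/n) = 5.9^(1/1.2) = 4.38911213
eta_v = 1 - 0.047 * (4.38911213 - 1)
eta_v = 0.8407

0.8407


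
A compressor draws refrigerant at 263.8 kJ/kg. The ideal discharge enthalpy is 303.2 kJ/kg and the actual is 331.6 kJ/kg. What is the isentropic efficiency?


dh_ideal = 303.2 - 263.8 = 39.4 kJ/kg
dh_actual = 331.6 - 263.8 = 67.8 kJ/kg
eta_s = dh_ideal / dh_actual = 39.4 / 67.8
eta_s = 0.5811

0.5811


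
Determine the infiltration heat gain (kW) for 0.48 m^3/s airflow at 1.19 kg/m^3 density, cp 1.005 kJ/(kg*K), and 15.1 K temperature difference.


Q = V_dot * rho * cp * dT
Q = 0.48 * 1.19 * 1.005 * 15.1
Q = 8.668 kW

8.668


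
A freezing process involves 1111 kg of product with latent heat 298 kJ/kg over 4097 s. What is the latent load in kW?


Q_lat = m * h_fg / t
Q_lat = 1111 * 298 / 4097
Q_lat = 80.81 kW

80.81


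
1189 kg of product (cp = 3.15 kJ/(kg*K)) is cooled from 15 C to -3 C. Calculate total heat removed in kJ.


dT = 15 - (-3) = 18 K
Q = m * cp * dT = 1189 * 3.15 * 18
Q = 67416 kJ

67416


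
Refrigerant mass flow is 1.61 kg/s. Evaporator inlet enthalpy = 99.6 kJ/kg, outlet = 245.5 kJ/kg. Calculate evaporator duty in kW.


dh = 245.5 - 99.6 = 145.9 kJ/kg
Q_evap = m_dot * dh = 1.61 * 145.9
Q_evap = 234.9 kW

234.9


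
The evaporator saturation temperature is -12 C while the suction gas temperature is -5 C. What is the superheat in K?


Superheat = T_suction - T_evap
Superheat = -5 - (-12)
Superheat = 7 K

7


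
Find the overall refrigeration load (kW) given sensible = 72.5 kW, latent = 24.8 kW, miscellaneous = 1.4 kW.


Q_total = Q_s + Q_l + Q_misc
Q_total = 72.5 + 24.8 + 1.4
Q_total = 98.7 kW

98.7


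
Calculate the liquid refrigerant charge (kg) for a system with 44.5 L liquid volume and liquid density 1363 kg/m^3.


Charge = V * rho / 1000
Charge = 44.5 * 1363 / 1000
Charge = 60.65 kg

60.65


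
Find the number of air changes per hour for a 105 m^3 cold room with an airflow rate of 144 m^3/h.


ACH = flow / volume
ACH = 144 / 105
ACH = 1.371

1.371


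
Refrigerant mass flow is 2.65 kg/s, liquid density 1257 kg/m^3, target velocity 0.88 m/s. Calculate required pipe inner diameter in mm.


A = m_dot / (rho * v) = 2.65 / (1257 * 0.88) = 0.002395675128 m^2
d = sqrt(4*A/pi) * 1000
d = 55.2 mm

55.2


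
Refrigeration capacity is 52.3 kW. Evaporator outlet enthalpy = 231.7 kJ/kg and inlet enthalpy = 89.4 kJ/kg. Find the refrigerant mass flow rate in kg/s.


dh = 231.7 - 89.4 = 142.3 kJ/kg
m_dot = Q / dh = 52.3 / 142.3 = 0.3675 kg/s

0.3675


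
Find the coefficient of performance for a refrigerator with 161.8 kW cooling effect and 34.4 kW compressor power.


COP = Q_evap / W
COP = 161.8 / 34.4
COP = 4.703

4.703


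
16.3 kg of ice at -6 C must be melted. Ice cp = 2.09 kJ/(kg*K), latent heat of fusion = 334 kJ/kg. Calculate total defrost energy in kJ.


Sensible heat = cp * dT = 2.09 * 6 = 12.54 kJ/kg
Total per kg = 12.54 + 334 = 346.54 kJ/kg
Q = m * total = 16.3 * 346.54
Q = 5648.6 kJ

5648.6


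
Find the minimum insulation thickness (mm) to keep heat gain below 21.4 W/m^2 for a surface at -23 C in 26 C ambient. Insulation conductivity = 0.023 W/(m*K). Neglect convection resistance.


dT = 26 - (-23) = 49 K
thickness = k * dT / q_max * 1000
thickness = 0.023 * 49 / 21.4 * 1000
thickness = 52.7 mm

52.7


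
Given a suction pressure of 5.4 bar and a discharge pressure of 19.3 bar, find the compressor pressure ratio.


PR = P_high / P_low
PR = 19.3 / 5.4
PR = 3.574

3.574


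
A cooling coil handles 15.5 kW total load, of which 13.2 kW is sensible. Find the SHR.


SHR = Q_sensible / Q_total
SHR = 13.2 / 15.5
SHR = 0.852

0.852


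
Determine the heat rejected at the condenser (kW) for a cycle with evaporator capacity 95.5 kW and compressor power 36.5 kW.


Q_cond = Q_evap + W
Q_cond = 95.5 + 36.5
Q_cond = 132.0 kW

132.0


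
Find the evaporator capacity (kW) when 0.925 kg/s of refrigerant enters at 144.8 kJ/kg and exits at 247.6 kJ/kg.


dh = 247.6 - 144.8 = 102.8 kJ/kg
Q_evap = m_dot * dh = 0.925 * 102.8
Q_evap = 95.09 kW

95.09


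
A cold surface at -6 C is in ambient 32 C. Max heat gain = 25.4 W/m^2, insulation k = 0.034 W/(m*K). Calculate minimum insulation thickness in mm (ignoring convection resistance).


dT = 32 - (-6) = 38 K
thickness = k * dT / q_max * 1000
thickness = 0.034 * 38 / 25.4 * 1000
thickness = 50.9 mm

50.9


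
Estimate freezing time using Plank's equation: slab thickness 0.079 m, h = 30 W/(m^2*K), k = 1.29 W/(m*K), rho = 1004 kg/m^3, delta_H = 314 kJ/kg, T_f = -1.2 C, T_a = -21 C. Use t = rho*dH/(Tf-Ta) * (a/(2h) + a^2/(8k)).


dT = -1.2 - (-21) = 19.8 K
term1 = a/(2h) = 0.079/(2*30) = 0.001316666667
term2 = a^2/(8k) = 0.079^2/(8*1.29) = 0.000604748062
t = rho*dH*1000/dT * (term1 + term2)
t = 1004*314*1000/19.8 * (0.001316666667 + 0.000604748062)
t = 30593 s

30593


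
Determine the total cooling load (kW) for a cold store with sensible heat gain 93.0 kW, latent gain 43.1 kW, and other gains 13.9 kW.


Q_total = Q_s + Q_l + Q_misc
Q_total = 93.0 + 43.1 + 13.9
Q_total = 150.0 kW

150.0


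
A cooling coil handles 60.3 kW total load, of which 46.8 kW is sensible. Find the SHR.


SHR = Q_sensible / Q_total
SHR = 46.8 / 60.3
SHR = 0.776

0.776


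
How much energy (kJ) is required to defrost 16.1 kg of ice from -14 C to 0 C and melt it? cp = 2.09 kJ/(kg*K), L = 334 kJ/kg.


Sensible heat = cp * dT = 2.09 * 14 = 29.26 kJ/kg
Total per kg = 29.26 + 334 = 363.26 kJ/kg
Q = m * total = 16.1 * 363.26
Q = 5848.5 kJ

5848.5


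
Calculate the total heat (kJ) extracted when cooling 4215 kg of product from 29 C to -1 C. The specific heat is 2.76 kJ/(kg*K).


dT = 29 - (-1) = 30 K
Q = m * cp * dT = 4215 * 2.76 * 30
Q = 349002 kJ

349002


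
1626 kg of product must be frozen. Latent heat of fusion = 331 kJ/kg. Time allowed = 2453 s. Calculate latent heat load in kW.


Q_lat = m * h_fg / t
Q_lat = 1626 * 331 / 2453
Q_lat = 219.41 kW

219.41


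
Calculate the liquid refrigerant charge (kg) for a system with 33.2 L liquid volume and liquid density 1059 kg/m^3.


Charge = V * rho / 1000
Charge = 33.2 * 1059 / 1000
Charge = 35.16 kg

35.16


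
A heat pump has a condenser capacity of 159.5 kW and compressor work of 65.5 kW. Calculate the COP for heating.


COP_hp = Q_cond / W
COP_hp = 159.5 / 65.5
COP_hp = 2.435

2.435


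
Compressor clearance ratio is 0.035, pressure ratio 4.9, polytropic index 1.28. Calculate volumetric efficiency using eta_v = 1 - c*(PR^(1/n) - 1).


PR^(1/n) = 4.9^(1/1.28) = 3.46111227
eta_v = 1 - 0.035 * (3.46111227 - 1)
eta_v = 0.9139

0.9139


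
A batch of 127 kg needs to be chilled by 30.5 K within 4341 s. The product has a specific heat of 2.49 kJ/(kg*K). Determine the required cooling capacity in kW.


Q = m * cp * dT / t
Q = 127 * 2.49 * 30.5 / 4341
Q = 2.222 kW

2.222


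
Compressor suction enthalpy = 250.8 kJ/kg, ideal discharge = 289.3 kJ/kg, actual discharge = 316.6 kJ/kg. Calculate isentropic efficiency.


dh_ideal = 289.3 - 250.8 = 38.5 kJ/kg
dh_actual = 316.6 - 250.8 = 65.8 kJ/kg
eta_s = dh_ideal / dh_actual = 38.5 / 65.8
eta_s = 0.5851

0.5851


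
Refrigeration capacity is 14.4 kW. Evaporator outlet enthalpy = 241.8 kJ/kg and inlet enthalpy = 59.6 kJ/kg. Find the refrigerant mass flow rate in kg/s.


dh = 241.8 - 59.6 = 182.2 kJ/kg
m_dot = Q / dh = 14.4 / 182.2 = 0.079 kg/s

0.079


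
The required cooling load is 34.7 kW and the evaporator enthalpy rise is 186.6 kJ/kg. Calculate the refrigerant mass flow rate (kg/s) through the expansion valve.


m_dot = Q / dh
m_dot = 34.7 / 186.6
m_dot = 0.186 kg/s

0.186


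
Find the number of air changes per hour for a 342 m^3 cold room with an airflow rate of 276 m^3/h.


ACH = flow / volume
ACH = 276 / 342
ACH = 0.807

0.807


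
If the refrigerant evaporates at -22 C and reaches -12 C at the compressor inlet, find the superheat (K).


Superheat = T_suction - T_evap
Superheat = -12 - (-22)
Superheat = 10 K

10


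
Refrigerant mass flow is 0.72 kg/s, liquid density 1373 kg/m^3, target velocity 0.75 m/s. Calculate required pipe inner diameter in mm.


A = m_dot / (rho * v) = 0.72 / (1373 * 0.75) = 0.0006991988347 m^2
d = sqrt(4*A/pi) * 1000
d = 29.8 mm

29.8


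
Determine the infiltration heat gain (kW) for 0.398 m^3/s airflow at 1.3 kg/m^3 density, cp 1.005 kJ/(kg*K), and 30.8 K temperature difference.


Q = V_dot * rho * cp * dT
Q = 0.398 * 1.3 * 1.005 * 30.8
Q = 16.016 kW

16.016


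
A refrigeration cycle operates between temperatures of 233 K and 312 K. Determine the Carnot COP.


dT = 312 - 233 = 79 K
COP_carnot = T_cold / dT = 233 / 79
COP_carnot = 2.949

2.949


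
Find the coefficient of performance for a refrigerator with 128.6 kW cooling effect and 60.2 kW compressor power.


COP = Q_evap / W
COP = 128.6 / 60.2
COP = 2.136

2.136


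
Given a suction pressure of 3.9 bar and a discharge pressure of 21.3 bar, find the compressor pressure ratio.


PR = P_high / P_low
PR = 21.3 / 3.9
PR = 5.462

5.462
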